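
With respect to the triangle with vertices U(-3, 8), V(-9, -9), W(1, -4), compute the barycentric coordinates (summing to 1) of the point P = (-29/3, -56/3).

(-2/3, 4/3, 1/3)

Signed area of the reference triangle: [UVW] = ½·((-3)·(-9−(-4)) + (-9)·(-4−8) + 1·(8−(-9))) = ½·(15 + 108 + 17) = 70.
[PVW] = ½·((-29/3)·(-9−(-4)) + (-9)·(-4−(-56/3)) + 1·(-56/3−(-9))) = ½·(145/3 − 132 − 29/3) = -140/3, so the U-coordinate is (-140/3)/70 = -2/3.
[UPW] = ½·((-3)·(-56/3−(-4)) + (-29/3)·(-4−8) + 1·(8−(-56/3))) = ½·(44 + 116 + 80/3) = 280/3, so the V-coordinate is 4/3.
[UVP] = ½·((-3)·(-9−(-56/3)) + (-9)·(-56/3−8) + (-29/3)·(8−(-9))) = ½·(-29 + 240 − 493/3) = 70/3, so the W-coordinate is 1/3.
Check: -2/3 + 4/3 + 1/3 = 1.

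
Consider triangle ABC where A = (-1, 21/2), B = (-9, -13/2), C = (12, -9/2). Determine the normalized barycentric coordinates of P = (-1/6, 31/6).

(2/3, 1/6, 1/6)

Signed area of the reference triangle: [ABC] = ½·((-1)·(-13/2−(-9/2)) + (-9)·(-9/2−(21/2)) + 12·(21/2−(-13/2))) = ½·(2 + 135 + 204) = 341/2.
[PBC] = ½·((-1/6)·(-13/2−(-9/2)) + (-9)·(-9/2−(31/6)) + 12·(31/6−(-13/2))) = ½·(1/3 + 87 + 140) = 341/3, so the A-coordinate is (341/3)/(341/2) = 2/3.
[APC] = ½·((-1)·(31/6−(-9/2)) + (-1/6)·(-9/2−(21/2)) + 12·(21/2−(31/6))) = ½·(-29/3 + 5/2 + 64) = 341/12, so the B-coordinate is 1/6.
[ABP] = ½·((-1)·(-13/2−(31/6)) + (-9)·(31/6−(21/2)) + (-1/6)·(21/2−(-13/2))) = ½·(35/3 + 48 − 17/6) = 341/12, so the C-coordinate is 1/6.
Check: 2/3 + 1/6 + 1/6 = 1.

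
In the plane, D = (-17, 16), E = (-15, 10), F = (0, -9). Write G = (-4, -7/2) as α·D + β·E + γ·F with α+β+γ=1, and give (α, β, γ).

Signed area of the reference triangle: [DEF] = ½·((-17)·(10−(-9)) + (-15)·(-9−16) + 0·(16−10)) = ½·(-323 + 375 + 0) = 26.
[GEF] = ½·((-4)·(10−(-9)) + (-15)·(-9−(-7/2)) + 0·(-7/2−10)) = ½·(-76 + 165/2 + 0) = 13/4, so the D-coordinate is (13/4)/26 = 1/8.
[DGF] = ½·((-17)·(-7/2−(-9)) + (-4)·(-9−16) + 0·(16−(-7/2))) = ½·(-187/2 + 100 + 0) = 13/4, so the E-coordinate is 1/8.
[DEG] = ½·((-17)·(10−(-7/2)) + (-15)·(-7/2−16) + (-4)·(16−10)) = ½·(-459/2 + 585/2 − 24) = 39/2, so the F-coordinate is 3/4.

(1/8, 1/8, 3/4)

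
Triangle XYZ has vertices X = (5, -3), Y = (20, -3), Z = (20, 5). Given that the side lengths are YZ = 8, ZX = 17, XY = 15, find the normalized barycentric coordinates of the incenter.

(1/5, 17/40, 3/8)

The incenter has barycentric coordinates proportional to the opposite side lengths: (8 : 17 : 15).
Normalizing by 8+17+15 = 40 gives (1/5, 17/40, 3/8).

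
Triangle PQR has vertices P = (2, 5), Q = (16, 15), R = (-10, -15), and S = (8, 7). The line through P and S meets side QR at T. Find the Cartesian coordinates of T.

(19/2, 15/2)

Barycentric coordinates of S with respect to PQR: (1/5, 3/5, 1/5).
On side QR the P-coordinate is zero; dropping S's P-weight 1/5 and renormalizing the remaining 3/5 : 1/5 gives weights 3/4, 1/4 on Q, R.
T = (3/4)·(16, 15) + (1/4)·(-10, -15) = (19/2, 15/2).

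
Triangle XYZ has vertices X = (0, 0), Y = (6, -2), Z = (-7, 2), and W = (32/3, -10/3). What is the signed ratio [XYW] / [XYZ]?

-2/3

[XYZ] = ½·(0·(-2−2) + 6·(2−0) + (-7)·(0−(-2))) = ½·(0 + 12 − 14) = -1.
[XYW] = ½·(0·(-2−(-10/3)) + 6·(-10/3−0) + (32/3)·(0−(-2))) = ½·(0 − 20 + 64/3) = 2/3, so the ratio is (2/3)/(-1) = -2/3.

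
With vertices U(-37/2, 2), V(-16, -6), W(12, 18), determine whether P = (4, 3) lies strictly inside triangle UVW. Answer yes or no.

Barycentric coordinates of P: (-57/71, 659/568, 365/568).
The three coordinates are negative, positive, positive; a point is interior exactly when all three are positive.

no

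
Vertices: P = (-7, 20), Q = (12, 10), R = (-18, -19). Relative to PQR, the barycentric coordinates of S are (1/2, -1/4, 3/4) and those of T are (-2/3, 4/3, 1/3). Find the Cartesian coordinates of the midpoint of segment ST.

(-8/3, -157/24)

Barycentric coordinates of the midpoint are the average: (-1/12, 13/24, 13/24).
Converting: (-1/12)·P + (13/24)·Q + (13/24)·R = (-8/3, -157/24).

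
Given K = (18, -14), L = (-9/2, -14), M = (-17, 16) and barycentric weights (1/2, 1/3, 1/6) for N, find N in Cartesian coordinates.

N = (1/2)·K + (1/3)·L + (1/6)·M.
x-coordinate: (1/2)·18 + (1/3)·(-9/2) + (1/6)·(-17) = 14/3.
y-coordinate: (1/2)·(-14) + (1/3)·(-14) + (1/6)·16 = -9.

(14/3, -9)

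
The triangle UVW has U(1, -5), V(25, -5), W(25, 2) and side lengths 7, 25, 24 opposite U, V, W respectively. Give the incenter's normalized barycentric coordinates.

The incenter has barycentric coordinates proportional to the opposite side lengths: (7 : 25 : 24).
Normalizing by 7+25+24 = 56 gives (1/8, 25/56, 3/7).

(1/8, 25/56, 3/7)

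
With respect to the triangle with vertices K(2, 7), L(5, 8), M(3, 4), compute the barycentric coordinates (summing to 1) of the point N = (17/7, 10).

(10/7, 3/7, -6/7)

Signed area of the reference triangle: [KLM] = ½·(2·(8−4) + 5·(4−7) + 3·(7−8)) = ½·(8 − 15 − 3) = -5.
[NLM] = ½·((17/7)·(8−4) + 5·(4−10) + 3·(10−8)) = ½·(68/7 − 30 + 6) = -50/7, so the K-coordinate is (-50/7)/(-5) = 10/7.
[KNM] = ½·(2·(10−4) + (17/7)·(4−7) + 3·(7−10)) = ½·(12 − 51/7 − 9) = -15/7, so the L-coordinate is 3/7.
[KLN] = ½·(2·(8−10) + 5·(10−7) + (17/7)·(7−8)) = ½·(-4 + 15 − 17/7) = 30/7, so the M-coordinate is -6/7.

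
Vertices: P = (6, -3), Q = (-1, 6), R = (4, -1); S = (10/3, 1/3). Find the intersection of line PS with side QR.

(2/3, 11/3)

Barycentric coordinates of S with respect to PQR: (1/2, 1/3, 1/6).
On side QR the P-coordinate is zero; dropping S's P-weight 1/2 and renormalizing the remaining 1/3 : 1/6 gives weights 2/3, 1/3 on Q, R.
T = (2/3)·(-1, 6) + (1/3)·(4, -1) = (2/3, 11/3).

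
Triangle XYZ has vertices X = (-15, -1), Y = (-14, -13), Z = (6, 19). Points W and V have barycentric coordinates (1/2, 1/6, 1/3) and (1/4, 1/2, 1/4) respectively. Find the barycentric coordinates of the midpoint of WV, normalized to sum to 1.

Since both coordinate triples sum to 1, the midpoint's barycentrics are the componentwise average.
(1/2+1/4)/2 = 3/8; similarly 1/3 and 7/24.

(3/8, 1/3, 7/24)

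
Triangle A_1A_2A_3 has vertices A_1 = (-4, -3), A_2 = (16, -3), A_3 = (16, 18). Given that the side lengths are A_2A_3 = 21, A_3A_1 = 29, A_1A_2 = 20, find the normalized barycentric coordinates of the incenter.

(3/10, 29/70, 2/7)

The incenter has barycentric coordinates proportional to the opposite side lengths: (21 : 29 : 20).
Normalizing by 21+29+20 = 70 gives (3/10, 29/70, 2/7).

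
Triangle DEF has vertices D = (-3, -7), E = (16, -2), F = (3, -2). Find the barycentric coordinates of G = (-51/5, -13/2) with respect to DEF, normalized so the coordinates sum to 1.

Signed area of the reference triangle: [DEF] = ½·((-3)·(-2−(-2)) + 16·(-2−(-7)) + 3·(-7−(-2))) = ½·(0 + 80 − 15) = 65/2.
[GEF] = ½·((-51/5)·(-2−(-2)) + 16·(-2−(-13/2)) + 3·(-13/2−(-2))) = ½·(0 + 72 − 27/2) = 117/4, so the D-coordinate is (117/4)/(65/2) = 9/10.
[DGF] = ½·((-3)·(-13/2−(-2)) + (-51/5)·(-2−(-7)) + 3·(-7−(-13/2))) = ½·(27/2 − 51 − 3/2) = -39/2, so the E-coordinate is -3/5.
[DEG] = ½·((-3)·(-2−(-13/2)) + 16·(-13/2−(-7)) + (-51/5)·(-7−(-2))) = ½·(-27/2 + 8 + 51) = 91/4, so the F-coordinate is 7/10.

(9/10, -3/5, 7/10)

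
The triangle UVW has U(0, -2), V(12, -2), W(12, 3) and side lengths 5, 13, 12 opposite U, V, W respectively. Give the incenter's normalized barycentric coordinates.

The incenter has barycentric coordinates proportional to the opposite side lengths: (5 : 13 : 12).
Normalizing by 5+13+12 = 30 gives (1/6, 13/30, 2/5).

(1/6, 13/30, 2/5)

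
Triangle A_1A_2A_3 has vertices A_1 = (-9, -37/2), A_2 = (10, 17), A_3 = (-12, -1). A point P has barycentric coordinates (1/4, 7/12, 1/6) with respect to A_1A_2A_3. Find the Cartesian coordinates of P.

(19/12, 41/8)

P = (1/4)·A_1 + (7/12)·A_2 + (1/6)·A_3.
x-coordinate: (1/4)·(-9) + (7/12)·10 + (1/6)·(-12) = 19/12.
y-coordinate: (1/4)·(-37/2) + (7/12)·17 + (1/6)·(-1) = 41/8.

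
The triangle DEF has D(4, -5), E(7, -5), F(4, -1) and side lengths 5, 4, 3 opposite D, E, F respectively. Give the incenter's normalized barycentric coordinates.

The incenter has barycentric coordinates proportional to the opposite side lengths: (5 : 4 : 3).
Normalizing by 5+4+3 = 12 gives (5/12, 1/3, 1/4).

(5/12, 1/3, 1/4)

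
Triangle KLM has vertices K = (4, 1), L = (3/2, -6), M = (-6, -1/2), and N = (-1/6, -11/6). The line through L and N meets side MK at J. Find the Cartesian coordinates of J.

(-1, 1/4)

Barycentric coordinates of N with respect to KLM: (1/3, 1/3, 1/3).
On side MK the L-coordinate is zero; dropping N's L-weight 1/3 and renormalizing the remaining 1/3 : 1/3 gives weights 1/2, 1/2 on M, K.
J = (1/2)·(-6, -1/2) + (1/2)·(4, 1) = (-1, 1/4).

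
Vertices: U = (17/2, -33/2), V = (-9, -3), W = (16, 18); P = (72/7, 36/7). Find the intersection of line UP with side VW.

Barycentric coordinates of P with respect to UVW: (2/7, 1/7, 4/7).
On side VW the U-coordinate is zero; dropping P's U-weight 2/7 and renormalizing the remaining 1/7 : 4/7 gives weights 1/5, 4/5 on V, W.
Q = (1/5)·(-9, -3) + (4/5)·(16, 18) = (11, 69/5).

(11, 69/5)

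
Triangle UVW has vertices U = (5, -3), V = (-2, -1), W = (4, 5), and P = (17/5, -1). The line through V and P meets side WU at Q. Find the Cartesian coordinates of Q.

(19/4, -1)

Barycentric coordinates of P with respect to UVW: (3/5, 1/5, 1/5).
On side WU the V-coordinate is zero; dropping P's V-weight 1/5 and renormalizing the remaining 1/5 : 3/5 gives weights 1/4, 3/4 on W, U.
Q = (1/4)·(4, 5) + (3/4)·(5, -3) = (19/4, -1).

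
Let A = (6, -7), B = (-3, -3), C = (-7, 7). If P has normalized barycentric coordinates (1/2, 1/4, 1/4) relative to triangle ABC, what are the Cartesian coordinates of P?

(1/2, -5/2)

P = (1/2)·A + (1/4)·B + (1/4)·C.
x-coordinate: (1/2)·6 + (1/4)·(-3) + (1/4)·(-7) = 1/2.
y-coordinate: (1/2)·(-7) + (1/4)·(-3) + (1/4)·7 = -5/2.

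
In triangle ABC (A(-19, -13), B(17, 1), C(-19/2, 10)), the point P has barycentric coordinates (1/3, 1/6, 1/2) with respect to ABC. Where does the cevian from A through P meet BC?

(-23/8, 31/4)

Line AP meets BC where the A-coordinate vanishes; zeroing P's A-weight and renormalizing leaves B, C-weights 1/6 : 1/2 → (1/4, 3/4).
So Q = (1/4)·B + (3/4)·C = (-23/8, 31/4).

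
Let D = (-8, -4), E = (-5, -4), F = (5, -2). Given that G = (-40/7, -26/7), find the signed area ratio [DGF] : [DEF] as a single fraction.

1/7

[DEF] = ½·((-8)·(-4−(-2)) + (-5)·(-2−(-4)) + 5·(-4−(-4))) = ½·(16 − 10 + 0) = 3.
[DGF] = ½·((-8)·(-26/7−(-2)) + (-40/7)·(-2−(-4)) + 5·(-4−(-26/7))) = ½·(96/7 − 80/7 − 10/7) = 3/7, so the ratio is (3/7)/3 = 1/7.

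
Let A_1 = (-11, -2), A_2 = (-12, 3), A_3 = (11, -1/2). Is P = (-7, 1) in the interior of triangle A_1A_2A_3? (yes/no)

Barycentric coordinates of P: (57/223, 120/223, 46/223).
The three coordinates are positive, positive, positive; a point is interior exactly when all three are positive.

yes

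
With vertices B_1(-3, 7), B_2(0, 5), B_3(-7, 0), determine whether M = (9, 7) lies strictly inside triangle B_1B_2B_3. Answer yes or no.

Barycentric coordinates of M: (-31/29, 84/29, -24/29).
The three coordinates are negative, positive, negative; a point is interior exactly when all three are positive.

no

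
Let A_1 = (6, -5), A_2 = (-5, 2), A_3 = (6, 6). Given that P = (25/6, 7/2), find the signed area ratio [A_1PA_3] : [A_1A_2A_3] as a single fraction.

1/6

[A_1A_2A_3] = ½·(6·(2−6) + (-5)·(6−(-5)) + 6·(-5−2)) = ½·(-24 − 55 − 42) = -121/2.
[A_1PA_3] = ½·(6·(7/2−6) + (25/6)·(6−(-5)) + 6·(-5−(7/2))) = ½·(-15 + 275/6 − 51) = -121/12, so the ratio is (-121/12)/(-121/2) = 1/6.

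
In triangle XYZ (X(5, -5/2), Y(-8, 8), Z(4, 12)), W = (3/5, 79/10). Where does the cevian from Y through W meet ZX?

(30/7, 55/7)

Barycentric coordinates of W with respect to XYZ: (1/5, 3/10, 1/2).
On side ZX the Y-coordinate is zero; dropping W's Y-weight 3/10 and renormalizing the remaining 1/2 : 1/5 gives weights 5/7, 2/7 on Z, X.
V = (5/7)·(4, 12) + (2/7)·(5, -5/2) = (30/7, 55/7).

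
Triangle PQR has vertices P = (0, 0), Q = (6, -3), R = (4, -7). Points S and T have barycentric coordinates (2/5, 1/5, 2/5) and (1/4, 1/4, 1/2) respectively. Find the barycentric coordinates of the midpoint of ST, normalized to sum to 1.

(13/40, 9/40, 9/20)

Since both coordinate triples sum to 1, the midpoint's barycentrics are the componentwise average.
(2/5+1/4)/2 = 13/40; similarly 9/40 and 9/20.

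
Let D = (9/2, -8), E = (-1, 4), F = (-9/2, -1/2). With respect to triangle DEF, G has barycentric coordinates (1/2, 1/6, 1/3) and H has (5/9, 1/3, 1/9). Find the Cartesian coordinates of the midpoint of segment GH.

Barycentric coordinates of the midpoint are the average: (19/36, 1/4, 2/9).
Converting: (19/36)·D + (1/4)·E + (2/9)·F = (9/8, -10/3).

(9/8, -10/3)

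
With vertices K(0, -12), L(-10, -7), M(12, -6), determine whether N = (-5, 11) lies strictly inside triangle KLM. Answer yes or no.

Barycentric coordinates of N: (-391/120, 51/20, 41/24).
The three coordinates are negative, positive, positive; a point is interior exactly when all three are positive.

no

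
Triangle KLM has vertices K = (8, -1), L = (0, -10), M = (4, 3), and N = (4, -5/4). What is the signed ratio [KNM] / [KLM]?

1/4

[KLM] = ½·(8·(-10−3) + 0·(3−(-1)) + 4·(-1−(-10))) = ½·(-104 + 0 + 36) = -34.
[KNM] = ½·(8·(-5/4−3) + 4·(3−(-1)) + 4·(-1−(-5/4))) = ½·(-34 + 16 + 1) = -17/2, so the ratio is (-17/2)/(-34) = 1/4.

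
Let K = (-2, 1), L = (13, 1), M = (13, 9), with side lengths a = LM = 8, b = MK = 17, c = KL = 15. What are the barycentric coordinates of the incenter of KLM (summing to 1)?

The incenter has barycentric coordinates proportional to the opposite side lengths: (8 : 17 : 15).
Normalizing by 8+17+15 = 40 gives (1/5, 17/40, 3/8).

(1/5, 17/40, 3/8)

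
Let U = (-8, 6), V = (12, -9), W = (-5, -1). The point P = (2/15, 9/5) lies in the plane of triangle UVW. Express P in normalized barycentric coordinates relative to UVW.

Signed area of the reference triangle: [UVW] = ½·((-8)·(-9−(-1)) + 12·(-1−6) + (-5)·(6−(-9))) = ½·(64 − 84 − 75) = -95/2.
[PVW] = ½·((2/15)·(-9−(-1)) + 12·(-1−(9/5)) + (-5)·(9/5−(-9))) = ½·(-16/15 − 168/5 − 54) = -133/3, so the U-coordinate is (-133/3)/(-95/2) = 14/15.
[UPW] = ½·((-8)·(9/5−(-1)) + (2/15)·(-1−6) + (-5)·(6−(9/5))) = ½·(-112/5 − 14/15 − 21) = -133/6, so the V-coordinate is 7/15.
[UVP] = ½·((-8)·(-9−(9/5)) + 12·(9/5−6) + (2/15)·(6−(-9))) = ½·(432/5 − 252/5 + 2) = 19, so the W-coordinate is -2/5.

(14/15, 7/15, -2/5)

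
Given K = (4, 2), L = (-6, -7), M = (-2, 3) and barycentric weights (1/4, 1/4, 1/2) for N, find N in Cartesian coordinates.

(-3/2, 1/4)

N = (1/4)·K + (1/4)·L + (1/2)·M.
x-coordinate: (1/4)·4 + (1/4)·(-6) + (1/2)·(-2) = -3/2.
y-coordinate: (1/4)·2 + (1/4)·(-7) + (1/2)·3 = 1/4.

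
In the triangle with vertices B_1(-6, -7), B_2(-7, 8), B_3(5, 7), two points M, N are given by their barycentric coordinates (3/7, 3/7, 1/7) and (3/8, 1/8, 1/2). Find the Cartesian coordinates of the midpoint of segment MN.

(-307/112, 185/112)

Barycentric coordinates of the midpoint are the average: (45/112, 31/112, 9/28).
Converting: (45/112)·B_1 + (31/112)·B_2 + (9/28)·B_3 = (-307/112, 185/112).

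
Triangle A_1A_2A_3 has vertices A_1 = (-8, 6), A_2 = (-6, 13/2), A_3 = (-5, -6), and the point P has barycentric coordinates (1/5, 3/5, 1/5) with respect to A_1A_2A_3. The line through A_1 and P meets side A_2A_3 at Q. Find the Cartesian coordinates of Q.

(-23/4, 27/8)

Line A_1P meets A_2A_3 where the A_1-coordinate vanishes; zeroing P's A_1-weight and renormalizing leaves A_2, A_3-weights 3/5 : 1/5 → (3/4, 1/4).
So Q = (3/4)·A_2 + (1/4)·A_3 = (-23/4, 27/8).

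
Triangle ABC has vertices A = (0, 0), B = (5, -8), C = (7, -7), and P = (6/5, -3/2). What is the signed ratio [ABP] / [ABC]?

1/10

[ABC] = ½·(0·(-8−(-7)) + 5·(-7−0) + 7·(0−(-8))) = ½·(0 − 35 + 56) = 21/2.
[ABP] = ½·(0·(-8−(-3/2)) + 5·(-3/2−0) + (6/5)·(0−(-8))) = ½·(0 − 15/2 + 48/5) = 21/20, so the ratio is (21/20)/(21/2) = 1/10.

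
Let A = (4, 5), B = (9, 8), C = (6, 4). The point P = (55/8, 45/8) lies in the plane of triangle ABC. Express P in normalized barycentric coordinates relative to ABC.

Signed area of the reference triangle: [ABC] = ½·(4·(8−4) + 9·(4−5) + 6·(5−8)) = ½·(16 − 9 − 18) = -11/2.
[PBC] = ½·((55/8)·(8−4) + 9·(4−(45/8)) + 6·(45/8−8)) = ½·(55/2 − 117/8 − 57/4) = -11/16, so the A-coordinate is (-11/16)/(-11/2) = 1/8.
[APC] = ½·(4·(45/8−4) + (55/8)·(4−5) + 6·(5−(45/8))) = ½·(13/2 − 55/8 − 15/4) = -33/16, so the B-coordinate is 3/8.
[ABP] = ½·(4·(8−(45/8)) + 9·(45/8−5) + (55/8)·(5−8)) = ½·(19/2 + 45/8 − 165/8) = -11/4, so the C-coordinate is 1/2.

(1/8, 3/8, 1/2)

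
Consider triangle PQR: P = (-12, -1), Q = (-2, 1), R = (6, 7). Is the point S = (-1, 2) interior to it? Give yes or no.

Barycentric coordinates of S: (1/22, 17/22, 2/11).
The three coordinates are positive, positive, positive; a point is interior exactly when all three are positive.

yes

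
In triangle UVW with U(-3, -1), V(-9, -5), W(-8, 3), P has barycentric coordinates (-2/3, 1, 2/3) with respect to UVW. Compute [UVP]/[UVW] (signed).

The signed ratio [UVP]/[UVW] equals the barycentric coordinate of P at vertex W, which is 2/3.

2/3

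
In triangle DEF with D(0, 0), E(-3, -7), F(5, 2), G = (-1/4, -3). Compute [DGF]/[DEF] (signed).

1/2

[DEF] = ½·(0·(-7−2) + (-3)·(2−0) + 5·(0−(-7))) = ½·(0 − 6 + 35) = 29/2.
[DGF] = ½·(0·(-3−2) + (-1/4)·(2−0) + 5·(0−(-3))) = ½·(0 − 1/2 + 15) = 29/4, so the ratio is (29/4)/(29/2) = 1/2.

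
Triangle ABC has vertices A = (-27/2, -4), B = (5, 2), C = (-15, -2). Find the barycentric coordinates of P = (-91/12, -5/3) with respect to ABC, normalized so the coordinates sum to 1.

(1/2, 1/3, 1/6)

Signed area of the reference triangle: [ABC] = ½·((-27/2)·(2−(-2)) + 5·(-2−(-4)) + (-15)·(-4−2)) = ½·(-54 + 10 + 90) = 23.
[PBC] = ½·((-91/12)·(2−(-2)) + 5·(-2−(-5/3)) + (-15)·(-5/3−2)) = ½·(-91/3 − 5/3 + 55) = 23/2, so the A-coordinate is (23/2)/23 = 1/2.
[APC] = ½·((-27/2)·(-5/3−(-2)) + (-91/12)·(-2−(-4)) + (-15)·(-4−(-5/3))) = ½·(-9/2 − 91/6 + 35) = 23/3, so the B-coordinate is 1/3.
[ABP] = ½·((-27/2)·(2−(-5/3)) + 5·(-5/3−(-4)) + (-91/12)·(-4−2)) = ½·(-99/2 + 35/3 + 91/2) = 23/6, so the C-coordinate is 1/6.
Check: 1/2 + 1/3 + 1/6 = 1.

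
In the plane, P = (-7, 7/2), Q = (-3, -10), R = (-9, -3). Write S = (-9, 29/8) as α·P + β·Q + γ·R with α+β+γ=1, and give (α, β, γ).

Signed area of the reference triangle: [PQR] = ½·((-7)·(-10−(-3)) + (-3)·(-3−(7/2)) + (-9)·(7/2−(-10))) = ½·(49 + 39/2 − 243/2) = -53/2.
[SQR] = ½·((-9)·(-10−(-3)) + (-3)·(-3−(29/8)) + (-9)·(29/8−(-10))) = ½·(63 + 159/8 − 981/8) = -159/8, so the P-coordinate is (-159/8)/(-53/2) = 3/4.
[PSR] = ½·((-7)·(29/8−(-3)) + (-9)·(-3−(7/2)) + (-9)·(7/2−(29/8))) = ½·(-371/8 + 117/2 + 9/8) = 53/8, so the Q-coordinate is -1/4.
[PQS] = ½·((-7)·(-10−(29/8)) + (-3)·(29/8−(7/2)) + (-9)·(7/2−(-10))) = ½·(763/8 − 3/8 − 243/2) = -53/4, so the R-coordinate is 1/2.
Check: 3/4 − 1/4 + 1/2 = 1.

(3/4, -1/4, 1/2)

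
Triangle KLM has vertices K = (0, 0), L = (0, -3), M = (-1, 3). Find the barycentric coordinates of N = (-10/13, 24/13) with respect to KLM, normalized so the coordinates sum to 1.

(1/13, 2/13, 10/13)

Signed area of the reference triangle: [KLM] = ½·(0·(-3−3) + 0·(3−0) + (-1)·(0−(-3))) = ½·(0 + 0 − 3) = -3/2.
[NLM] = ½·((-10/13)·(-3−3) + 0·(3−(24/13)) + (-1)·(24/13−(-3))) = ½·(60/13 + 0 − 63/13) = -3/26, so the K-coordinate is (-3/26)/(-3/2) = 1/13.
[KNM] = ½·(0·(24/13−3) + (-10/13)·(3−0) + (-1)·(0−(24/13))) = ½·(0 − 30/13 + 24/13) = -3/13, so the L-coordinate is 2/13.
[KLN] = ½·(0·(-3−(24/13)) + 0·(24/13−0) + (-10/13)·(0−(-3))) = ½·(0 + 0 − 30/13) = -15/13, so the M-coordinate is 10/13.
Check: 1/13 + 2/13 + 10/13 = 1.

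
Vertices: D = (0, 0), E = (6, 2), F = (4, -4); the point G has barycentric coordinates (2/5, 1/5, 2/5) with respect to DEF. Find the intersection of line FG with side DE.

Line FG meets DE where the F-coordinate vanishes; zeroing G's F-weight and renormalizing leaves D, E-weights 2/5 : 1/5 → (2/3, 1/3).
So H = (2/3)·D + (1/3)·E = (2, 2/3).

(2, 2/3)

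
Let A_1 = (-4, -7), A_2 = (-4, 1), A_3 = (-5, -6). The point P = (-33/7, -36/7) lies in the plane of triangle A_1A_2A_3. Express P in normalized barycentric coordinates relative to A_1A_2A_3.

(1/7, 1/7, 5/7)

Signed area of the reference triangle: [A_1A_2A_3] = ½·((-4)·(1−(-6)) + (-4)·(-6−(-7)) + (-5)·(-7−1)) = ½·(-28 − 4 + 40) = 4.
[PA_2A_3] = ½·((-33/7)·(1−(-6)) + (-4)·(-6−(-36/7)) + (-5)·(-36/7−1)) = ½·(-33 + 24/7 + 215/7) = 4/7, so the A_1-coordinate is (4/7)/4 = 1/7.
[A_1PA_3] = ½·((-4)·(-36/7−(-6)) + (-33/7)·(-6−(-7)) + (-5)·(-7−(-36/7))) = ½·(-24/7 − 33/7 + 65/7) = 4/7, so the A_2-coordinate is 1/7.
[A_1A_2P] = ½·((-4)·(1−(-36/7)) + (-4)·(-36/7−(-7)) + (-33/7)·(-7−1)) = ½·(-172/7 − 52/7 + 264/7) = 20/7, so the A_3-coordinate is 5/7.
Check: 1/7 + 1/7 + 5/7 = 1.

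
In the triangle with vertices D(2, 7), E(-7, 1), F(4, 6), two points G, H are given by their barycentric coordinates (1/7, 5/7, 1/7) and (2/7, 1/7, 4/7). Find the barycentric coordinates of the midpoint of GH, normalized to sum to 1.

Since both coordinate triples sum to 1, the midpoint's barycentrics are the componentwise average.
(1/7+2/7)/2 = 3/14; similarly 3/7 and 5/14.

(3/14, 3/7, 5/14)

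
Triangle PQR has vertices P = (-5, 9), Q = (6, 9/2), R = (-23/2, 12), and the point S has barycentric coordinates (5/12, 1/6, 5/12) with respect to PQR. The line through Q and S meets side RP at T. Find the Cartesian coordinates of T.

(-33/4, 21/2)

Line QS meets RP where the Q-coordinate vanishes; zeroing S's Q-weight and renormalizing leaves R, P-weights 5/12 : 5/12 → (1/2, 1/2).
So T = (1/2)·R + (1/2)·P = (-33/4, 21/2).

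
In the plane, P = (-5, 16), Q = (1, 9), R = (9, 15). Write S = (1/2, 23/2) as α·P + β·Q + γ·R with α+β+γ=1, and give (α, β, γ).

Signed area of the reference triangle: [PQR] = ½·((-5)·(9−15) + 1·(15−16) + 9·(16−9)) = ½·(30 − 1 + 63) = 46.
[SQR] = ½·((1/2)·(9−15) + 1·(15−(23/2)) + 9·(23/2−9)) = ½·(-3 + 7/2 + 45/2) = 23/2, so the P-coordinate is (23/2)/46 = 1/4.
[PSR] = ½·((-5)·(23/2−15) + (1/2)·(15−16) + 9·(16−(23/2))) = ½·(35/2 − 1/2 + 81/2) = 115/4, so the Q-coordinate is 5/8.
[PQS] = ½·((-5)·(9−(23/2)) + 1·(23/2−16) + (1/2)·(16−9)) = ½·(25/2 − 9/2 + 7/2) = 23/4, so the R-coordinate is 1/8.

(1/4, 5/8, 1/8)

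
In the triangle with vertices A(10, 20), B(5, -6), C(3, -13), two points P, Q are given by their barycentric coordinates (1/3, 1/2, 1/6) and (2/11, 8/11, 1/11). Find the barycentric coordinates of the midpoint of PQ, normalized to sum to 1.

Since both coordinate triples sum to 1, the midpoint's barycentrics are the componentwise average.
(1/3+2/11)/2 = 17/66; similarly 27/44 and 17/132.

(17/66, 27/44, 17/132)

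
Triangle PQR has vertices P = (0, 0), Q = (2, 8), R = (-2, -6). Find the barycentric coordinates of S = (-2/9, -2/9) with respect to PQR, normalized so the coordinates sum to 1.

Signed area of the reference triangle: [PQR] = ½·(0·(8−(-6)) + 2·(-6−0) + (-2)·(0−8)) = ½·(0 − 12 + 16) = 2.
[SQR] = ½·((-2/9)·(8−(-6)) + 2·(-6−(-2/9)) + (-2)·(-2/9−8)) = ½·(-28/9 − 104/9 + 148/9) = 8/9, so the P-coordinate is (8/9)/2 = 4/9.
[PSR] = ½·(0·(-2/9−(-6)) + (-2/9)·(-6−0) + (-2)·(0−(-2/9))) = ½·(0 + 4/3 − 4/9) = 4/9, so the Q-coordinate is 2/9.
[PQS] = ½·(0·(8−(-2/9)) + 2·(-2/9−0) + (-2/9)·(0−8)) = ½·(0 − 4/9 + 16/9) = 2/3, so the R-coordinate is 1/3.

(4/9, 2/9, 1/3)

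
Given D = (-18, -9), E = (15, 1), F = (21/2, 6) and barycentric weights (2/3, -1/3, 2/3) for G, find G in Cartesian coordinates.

G = (2/3)·D + (-1/3)·E + (2/3)·F.
x-coordinate: (2/3)·(-18) + (-1/3)·15 + (2/3)·(21/2) = -10.
y-coordinate: (2/3)·(-9) + (-1/3)·1 + (2/3)·6 = -7/3.

(-10, -7/3)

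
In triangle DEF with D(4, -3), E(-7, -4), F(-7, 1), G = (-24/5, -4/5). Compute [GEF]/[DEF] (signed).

[DEF] = ½·(4·(-4−1) + (-7)·(1−(-3)) + (-7)·(-3−(-4))) = ½·(-20 − 28 − 7) = -55/2.
[GEF] = ½·((-24/5)·(-4−1) + (-7)·(1−(-4/5)) + (-7)·(-4/5−(-4))) = ½·(24 − 63/5 − 112/5) = -11/2, so the ratio is (-11/2)/(-55/2) = 1/5.

1/5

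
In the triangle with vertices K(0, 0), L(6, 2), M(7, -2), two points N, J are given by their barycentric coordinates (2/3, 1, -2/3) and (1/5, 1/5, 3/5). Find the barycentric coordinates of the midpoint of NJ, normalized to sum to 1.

(13/30, 3/5, -1/30)

Since both coordinate triples sum to 1, the midpoint's barycentrics are the componentwise average.
(2/3+1/5)/2 = 13/30; similarly 3/5 and -1/30.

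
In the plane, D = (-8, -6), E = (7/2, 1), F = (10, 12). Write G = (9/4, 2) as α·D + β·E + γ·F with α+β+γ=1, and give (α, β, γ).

(1/4, 1/2, 1/4)

Signed area of the reference triangle: [DEF] = ½·((-8)·(1−12) + (7/2)·(12−(-6)) + 10·(-6−1)) = ½·(88 + 63 − 70) = 81/2.
[GEF] = ½·((9/4)·(1−12) + (7/2)·(12−2) + 10·(2−1)) = ½·(-99/4 + 35 + 10) = 81/8, so the D-coordinate is (81/8)/(81/2) = 1/4.
[DGF] = ½·((-8)·(2−12) + (9/4)·(12−(-6)) + 10·(-6−2)) = ½·(80 + 81/2 − 80) = 81/4, so the E-coordinate is 1/2.
[DEG] = ½·((-8)·(1−2) + (7/2)·(2−(-6)) + (9/4)·(-6−1)) = ½·(8 + 28 − 63/4) = 81/8, so the F-coordinate is 1/4.
Check: 1/4 + 1/2 + 1/4 = 1.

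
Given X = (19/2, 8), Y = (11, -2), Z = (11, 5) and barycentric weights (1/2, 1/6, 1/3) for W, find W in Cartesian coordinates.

(41/4, 16/3)

W = (1/2)·X + (1/6)·Y + (1/3)·Z.
x-coordinate: (1/2)·(19/2) + (1/6)·11 + (1/3)·11 = 41/4.
y-coordinate: (1/2)·8 + (1/6)·(-2) + (1/3)·5 = 16/3.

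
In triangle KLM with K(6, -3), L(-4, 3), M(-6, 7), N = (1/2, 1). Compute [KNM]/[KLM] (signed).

1/4

[KLM] = ½·(6·(3−7) + (-4)·(7−(-3)) + (-6)·(-3−3)) = ½·(-24 − 40 + 36) = -14.
[KNM] = ½·(6·(1−7) + (1/2)·(7−(-3)) + (-6)·(-3−1)) = ½·(-36 + 5 + 24) = -7/2, so the ratio is (-7/2)/(-14) = 1/4.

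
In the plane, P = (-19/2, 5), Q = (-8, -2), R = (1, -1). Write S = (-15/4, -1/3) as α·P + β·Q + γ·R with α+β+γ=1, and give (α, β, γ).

Signed area of the reference triangle: [PQR] = ½·((-19/2)·(-2−(-1)) + (-8)·(-1−5) + 1·(5−(-2))) = ½·(19/2 + 48 + 7) = 129/4.
[SQR] = ½·((-15/4)·(-2−(-1)) + (-8)·(-1−(-1/3)) + 1·(-1/3−(-2))) = ½·(15/4 + 16/3 + 5/3) = 43/8, so the P-coordinate is (43/8)/(129/4) = 1/6.
[PSR] = ½·((-19/2)·(-1/3−(-1)) + (-15/4)·(-1−5) + 1·(5−(-1/3))) = ½·(-19/3 + 45/2 + 16/3) = 43/4, so the Q-coordinate is 1/3.
[PQS] = ½·((-19/2)·(-2−(-1/3)) + (-8)·(-1/3−5) + (-15/4)·(5−(-2))) = ½·(95/6 + 128/3 − 105/4) = 129/8, so the R-coordinate is 1/2.
Check: 1/6 + 1/3 + 1/2 = 1.

(1/6, 1/3, 1/2)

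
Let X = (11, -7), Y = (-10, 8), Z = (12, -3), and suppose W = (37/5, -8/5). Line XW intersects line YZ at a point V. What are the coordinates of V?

(13/2, -1/4)

Barycentric coordinates of W with respect to XYZ: (1/5, 1/5, 3/5).
On side YZ the X-coordinate is zero; dropping W's X-weight 1/5 and renormalizing the remaining 1/5 : 3/5 gives weights 1/4, 3/4 on Y, Z.
V = (1/4)·(-10, 8) + (3/4)·(12, -3) = (13/2, -1/4).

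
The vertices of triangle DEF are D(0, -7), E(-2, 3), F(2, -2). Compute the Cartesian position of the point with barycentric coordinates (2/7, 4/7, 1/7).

G = (2/7)·D + (4/7)·E + (1/7)·F.
x-coordinate: (2/7)·0 + (4/7)·(-2) + (1/7)·2 = -6/7.
y-coordinate: (2/7)·(-7) + (4/7)·3 + (1/7)·(-2) = -4/7.

(-6/7, -4/7)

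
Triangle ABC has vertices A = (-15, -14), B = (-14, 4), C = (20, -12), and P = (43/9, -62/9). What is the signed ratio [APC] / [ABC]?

1/3

[ABC] = ½·((-15)·(4−(-12)) + (-14)·(-12−(-14)) + 20·(-14−4)) = ½·(-240 − 28 − 360) = -314.
[APC] = ½·((-15)·(-62/9−(-12)) + (43/9)·(-12−(-14)) + 20·(-14−(-62/9))) = ½·(-230/3 + 86/9 − 1280/9) = -314/3, so the ratio is (-314/3)/(-314) = 1/3.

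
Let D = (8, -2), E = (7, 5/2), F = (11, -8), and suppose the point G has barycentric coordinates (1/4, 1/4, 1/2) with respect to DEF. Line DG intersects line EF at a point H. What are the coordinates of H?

Line DG meets EF where the D-coordinate vanishes; zeroing G's D-weight and renormalizing leaves E, F-weights 1/4 : 1/2 → (1/3, 2/3).
So H = (1/3)·E + (2/3)·F = (29/3, -9/2).

(29/3, -9/2)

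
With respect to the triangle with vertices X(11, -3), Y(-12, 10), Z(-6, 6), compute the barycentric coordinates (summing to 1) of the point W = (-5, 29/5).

(1/5, 2/5, 2/5)

Signed area of the reference triangle: [XYZ] = ½·(11·(10−6) + (-12)·(6−(-3)) + (-6)·(-3−10)) = ½·(44 − 108 + 78) = 7.
[WYZ] = ½·((-5)·(10−6) + (-12)·(6−(29/5)) + (-6)·(29/5−10)) = ½·(-20 − 12/5 + 126/5) = 7/5, so the X-coordinate is (7/5)/7 = 1/5.
[XWZ] = ½·(11·(29/5−6) + (-5)·(6−(-3)) + (-6)·(-3−(29/5))) = ½·(-11/5 − 45 + 264/5) = 14/5, so the Y-coordinate is 2/5.
[XYW] = ½·(11·(10−(29/5)) + (-12)·(29/5−(-3)) + (-5)·(-3−10)) = ½·(231/5 − 528/5 + 65) = 14/5, so the Z-coordinate is 2/5.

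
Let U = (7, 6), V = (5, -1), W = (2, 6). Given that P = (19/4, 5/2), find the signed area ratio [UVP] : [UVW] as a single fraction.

1/4

[UVW] = ½·(7·(-1−6) + 5·(6−6) + 2·(6−(-1))) = ½·(-49 + 0 + 14) = -35/2.
[UVP] = ½·(7·(-1−(5/2)) + 5·(5/2−6) + (19/4)·(6−(-1))) = ½·(-49/2 − 35/2 + 133/4) = -35/8, so the ratio is (-35/8)/(-35/2) = 1/4.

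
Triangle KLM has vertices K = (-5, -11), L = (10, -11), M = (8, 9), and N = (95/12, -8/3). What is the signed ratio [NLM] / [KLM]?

1/12

[KLM] = ½·((-5)·(-11−9) + 10·(9−(-11)) + 8·(-11−(-11))) = ½·(100 + 200 + 0) = 150.
[NLM] = ½·((95/12)·(-11−9) + 10·(9−(-8/3)) + 8·(-8/3−(-11))) = ½·(-475/3 + 350/3 + 200/3) = 25/2, so the ratio is (25/2)/150 = 1/12.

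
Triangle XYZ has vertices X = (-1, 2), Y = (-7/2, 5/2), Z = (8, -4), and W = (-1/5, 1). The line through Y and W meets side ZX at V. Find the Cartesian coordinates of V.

Barycentric coordinates of W with respect to XYZ: (2/5, 2/5, 1/5).
On side ZX the Y-coordinate is zero; dropping W's Y-weight 2/5 and renormalizing the remaining 1/5 : 2/5 gives weights 1/3, 2/3 on Z, X.
V = (1/3)·(8, -4) + (2/3)·(-1, 2) = (2, 0).

(2, 0)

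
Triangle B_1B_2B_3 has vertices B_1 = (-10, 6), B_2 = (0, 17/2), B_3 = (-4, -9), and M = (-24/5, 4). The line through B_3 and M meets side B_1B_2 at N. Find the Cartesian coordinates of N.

(-5, 29/4)

Barycentric coordinates of M with respect to B_1B_2B_3: (2/5, 2/5, 1/5).
On side B_1B_2 the B_3-coordinate is zero; dropping M's B_3-weight 1/5 and renormalizing the remaining 2/5 : 2/5 gives weights 1/2, 1/2 on B_1, B_2.
N = (1/2)·(-10, 6) + (1/2)·(0, 17/2) = (-5, 29/4).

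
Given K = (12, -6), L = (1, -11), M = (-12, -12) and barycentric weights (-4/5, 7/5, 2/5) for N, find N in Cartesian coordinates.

N = (-4/5)·K + (7/5)·L + (2/5)·M.
x-coordinate: (-4/5)·12 + (7/5)·1 + (2/5)·(-12) = -13.
y-coordinate: (-4/5)·(-6) + (7/5)·(-11) + (2/5)·(-12) = -77/5.

(-13, -77/5)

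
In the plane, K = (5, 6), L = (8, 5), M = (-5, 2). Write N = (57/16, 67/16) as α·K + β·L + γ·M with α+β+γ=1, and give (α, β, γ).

Signed area of the reference triangle: [KLM] = ½·(5·(5−2) + 8·(2−6) + (-5)·(6−5)) = ½·(15 − 32 − 5) = -11.
[NLM] = ½·((57/16)·(5−2) + 8·(2−(67/16)) + (-5)·(67/16−5)) = ½·(171/16 − 35/2 + 65/16) = -11/8, so the K-coordinate is (-11/8)/(-11) = 1/8.
[KNM] = ½·(5·(67/16−2) + (57/16)·(2−6) + (-5)·(6−(67/16))) = ½·(175/16 − 57/4 − 145/16) = -99/16, so the L-coordinate is 9/16.
[KLN] = ½·(5·(5−(67/16)) + 8·(67/16−6) + (57/16)·(6−5)) = ½·(65/16 − 29/2 + 57/16) = -55/16, so the M-coordinate is 5/16.
Check: 1/8 + 9/16 + 5/16 = 1.

(1/8, 9/16, 5/16)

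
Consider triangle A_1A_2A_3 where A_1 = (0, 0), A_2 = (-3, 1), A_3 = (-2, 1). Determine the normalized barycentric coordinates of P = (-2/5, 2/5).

Signed area of the reference triangle: [A_1A_2A_3] = ½·(0·(1−1) + (-3)·(1−0) + (-2)·(0−1)) = ½·(0 − 3 + 2) = -1/2.
[PA_2A_3] = ½·((-2/5)·(1−1) + (-3)·(1−(2/5)) + (-2)·(2/5−1)) = ½·(0 − 9/5 + 6/5) = -3/10, so the A_1-coordinate is (-3/10)/(-1/2) = 3/5.
[A_1PA_3] = ½·(0·(2/5−1) + (-2/5)·(1−0) + (-2)·(0−(2/5))) = ½·(0 − 2/5 + 4/5) = 1/5, so the A_2-coordinate is -2/5.
[A_1A_2P] = ½·(0·(1−(2/5)) + (-3)·(2/5−0) + (-2/5)·(0−1)) = ½·(0 − 6/5 + 2/5) = -2/5, so the A_3-coordinate is 4/5.

(3/5, -2/5, 4/5)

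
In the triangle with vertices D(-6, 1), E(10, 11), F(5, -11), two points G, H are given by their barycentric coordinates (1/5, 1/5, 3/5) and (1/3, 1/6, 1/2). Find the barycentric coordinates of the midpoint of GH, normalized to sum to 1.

Since both coordinate triples sum to 1, the midpoint's barycentrics are the componentwise average.
(1/5+1/3)/2 = 4/15; similarly 11/60 and 11/20.

(4/15, 11/60, 11/20)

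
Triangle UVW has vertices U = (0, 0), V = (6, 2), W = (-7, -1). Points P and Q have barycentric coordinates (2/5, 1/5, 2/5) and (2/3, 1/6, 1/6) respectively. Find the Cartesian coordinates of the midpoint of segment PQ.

Barycentric coordinates of the midpoint are the average: (8/15, 11/60, 17/60).
Converting: (8/15)·U + (11/60)·V + (17/60)·W = (-53/60, 1/12).

(-53/60, 1/12)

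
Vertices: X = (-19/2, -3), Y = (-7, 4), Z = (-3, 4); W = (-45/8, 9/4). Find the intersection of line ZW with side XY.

(-33/4, 1/2)

Barycentric coordinates of W with respect to XYZ: (1/4, 1/4, 1/2).
On side XY the Z-coordinate is zero; dropping W's Z-weight 1/2 and renormalizing the remaining 1/4 : 1/4 gives weights 1/2, 1/2 on X, Y.
V = (1/2)·(-19/2, -3) + (1/2)·(-7, 4) = (-33/4, 1/2).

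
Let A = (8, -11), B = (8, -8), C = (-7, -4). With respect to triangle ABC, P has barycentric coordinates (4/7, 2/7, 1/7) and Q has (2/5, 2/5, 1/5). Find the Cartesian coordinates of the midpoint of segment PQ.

(38/7, -307/35)

Barycentric coordinates of the midpoint are the average: (17/35, 12/35, 6/35).
Converting: (17/35)·A + (12/35)·B + (6/35)·C = (38/7, -307/35).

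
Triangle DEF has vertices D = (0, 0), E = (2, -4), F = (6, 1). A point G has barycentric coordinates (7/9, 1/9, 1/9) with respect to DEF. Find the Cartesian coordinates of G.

(8/9, -1/3)

G = (7/9)·D + (1/9)·E + (1/9)·F.
x-coordinate: (7/9)·0 + (1/9)·2 + (1/9)·6 = 8/9.
y-coordinate: (7/9)·0 + (1/9)·(-4) + (1/9)·1 = -1/3.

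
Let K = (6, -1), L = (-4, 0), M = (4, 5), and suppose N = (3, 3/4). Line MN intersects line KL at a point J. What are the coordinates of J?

(8/3, -2/3)

Barycentric coordinates of N with respect to KLM: (1/2, 1/4, 1/4).
On side KL the M-coordinate is zero; dropping N's M-weight 1/4 and renormalizing the remaining 1/2 : 1/4 gives weights 2/3, 1/3 on K, L.
J = (2/3)·(6, -1) + (1/3)·(-4, 0) = (8/3, -2/3).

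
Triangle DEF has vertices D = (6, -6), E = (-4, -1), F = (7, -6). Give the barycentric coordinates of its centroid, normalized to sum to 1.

The centroid is the average of the vertices, so each weight is 1/3.

(1/3, 1/3, 1/3)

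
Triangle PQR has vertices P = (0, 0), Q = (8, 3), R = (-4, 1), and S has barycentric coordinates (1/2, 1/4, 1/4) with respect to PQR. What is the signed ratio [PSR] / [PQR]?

1/4

The signed ratio [PSR]/[PQR] equals the barycentric coordinate of S at vertex Q, which is 1/4.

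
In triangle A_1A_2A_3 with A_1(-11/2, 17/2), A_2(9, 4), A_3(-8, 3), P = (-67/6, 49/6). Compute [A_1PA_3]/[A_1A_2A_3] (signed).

[A_1A_2A_3] = ½·((-11/2)·(4−3) + 9·(3−(17/2)) + (-8)·(17/2−4)) = ½·(-11/2 − 99/2 − 36) = -91/2.
[A_1PA_3] = ½·((-11/2)·(49/6−3) + (-67/6)·(3−(17/2)) + (-8)·(17/2−(49/6))) = ½·(-341/12 + 737/12 − 8/3) = 91/6, so the ratio is (91/6)/(-91/2) = -1/3.

-1/3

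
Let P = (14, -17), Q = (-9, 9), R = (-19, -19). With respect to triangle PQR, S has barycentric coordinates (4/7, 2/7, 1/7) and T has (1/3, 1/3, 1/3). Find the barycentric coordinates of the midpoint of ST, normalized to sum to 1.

Since both coordinate triples sum to 1, the midpoint's barycentrics are the componentwise average.
(4/7+1/3)/2 = 19/42; similarly 13/42 and 5/21.

(19/42, 13/42, 5/21)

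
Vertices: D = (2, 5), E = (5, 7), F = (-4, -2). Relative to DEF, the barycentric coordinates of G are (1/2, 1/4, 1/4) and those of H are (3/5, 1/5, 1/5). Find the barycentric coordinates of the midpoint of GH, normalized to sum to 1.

(11/20, 9/40, 9/40)

Since both coordinate triples sum to 1, the midpoint's barycentrics are the componentwise average.
(1/2+3/5)/2 = 11/20; similarly 9/40 and 9/40.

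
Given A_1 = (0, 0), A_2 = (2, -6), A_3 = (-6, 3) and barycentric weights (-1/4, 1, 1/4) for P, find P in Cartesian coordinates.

(1/2, -21/4)

P = (-1/4)·A_1 + 1·A_2 + (1/4)·A_3.
x-coordinate: (-1/4)·0 + 1·2 + (1/4)·(-6) = 1/2.
y-coordinate: (-1/4)·0 + 1·(-6) + (1/4)·3 = -21/4.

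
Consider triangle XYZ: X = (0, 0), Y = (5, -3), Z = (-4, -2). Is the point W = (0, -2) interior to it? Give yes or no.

Barycentric coordinates of W: (2/11, 4/11, 5/11).
The three coordinates are positive, positive, positive; a point is interior exactly when all three are positive.

yes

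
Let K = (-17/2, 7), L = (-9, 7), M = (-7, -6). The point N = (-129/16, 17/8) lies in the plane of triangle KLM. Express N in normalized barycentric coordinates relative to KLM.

Signed area of the reference triangle: [KLM] = ½·((-17/2)·(7−(-6)) + (-9)·(-6−7) + (-7)·(7−7)) = ½·(-221/2 + 117 + 0) = 13/4.
[NLM] = ½·((-129/16)·(7−(-6)) + (-9)·(-6−(17/8)) + (-7)·(17/8−7)) = ½·(-1677/16 + 585/8 + 273/8) = 39/32, so the K-coordinate is (39/32)/(13/4) = 3/8.
[KNM] = ½·((-17/2)·(17/8−(-6)) + (-129/16)·(-6−7) + (-7)·(7−(17/8))) = ½·(-1105/16 + 1677/16 − 273/8) = 13/16, so the L-coordinate is 1/4.
[KLN] = ½·((-17/2)·(7−(17/8)) + (-9)·(17/8−7) + (-129/16)·(7−7)) = ½·(-663/16 + 351/8 + 0) = 39/32, so the M-coordinate is 3/8.

(3/8, 1/4, 3/8)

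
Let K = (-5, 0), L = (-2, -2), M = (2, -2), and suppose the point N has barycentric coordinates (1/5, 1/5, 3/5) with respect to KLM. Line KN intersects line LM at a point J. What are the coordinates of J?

Line KN meets LM where the K-coordinate vanishes; zeroing N's K-weight and renormalizing leaves L, M-weights 1/5 : 3/5 → (1/4, 3/4).
So J = (1/4)·L + (3/4)·M = (1, -2).

(1, -2)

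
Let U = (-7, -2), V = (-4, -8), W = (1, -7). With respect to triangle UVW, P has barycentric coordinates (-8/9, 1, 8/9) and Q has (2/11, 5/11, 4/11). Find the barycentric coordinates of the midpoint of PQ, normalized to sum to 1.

Since both coordinate triples sum to 1, the midpoint's barycentrics are the componentwise average.
(-8/9+2/11)/2 = -35/99; similarly 8/11 and 62/99.

(-35/99, 8/11, 62/99)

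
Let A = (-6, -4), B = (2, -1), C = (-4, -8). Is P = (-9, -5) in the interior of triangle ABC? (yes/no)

Barycentric coordinates of P: (53/38, -7/19, -1/38).
The three coordinates are positive, negative, negative; a point is interior exactly when all three are positive.

no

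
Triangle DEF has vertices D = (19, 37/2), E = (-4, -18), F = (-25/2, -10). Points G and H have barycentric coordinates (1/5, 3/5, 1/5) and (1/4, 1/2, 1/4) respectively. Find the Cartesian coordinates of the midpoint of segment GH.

Barycentric coordinates of the midpoint are the average: (9/40, 11/20, 9/40).
Converting: (9/40)·D + (11/20)·E + (9/40)·F = (-59/80, -639/80).

(-59/80, -639/80)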